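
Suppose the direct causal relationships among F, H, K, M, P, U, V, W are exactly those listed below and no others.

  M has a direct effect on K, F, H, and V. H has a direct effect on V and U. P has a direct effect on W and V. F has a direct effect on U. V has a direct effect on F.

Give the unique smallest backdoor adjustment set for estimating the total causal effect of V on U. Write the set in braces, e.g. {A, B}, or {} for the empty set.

Variables eligible for adjustment (non-descendants of V, excluding V and U): {H, K, M, P, W}.
Backdoor paths from V to U:
  P1: V <- M -> H -> U
  P2: V <- M -> F -> U
  P3: V <- H <- M -> F -> U
  P4: V <- H -> U
The empty set is not sufficient: P1 (V <- M -> H -> U) has no collider blocking it and no conditioned non-collider, so it is open.
Try {H, M}:
  P1: blocked at fork node M ∈ conditioning set.
  P2: blocked at fork node M ∈ conditioning set.
  P3: blocked at chain node H ∈ conditioning set.
  P4: blocked at fork node H ∈ conditioning set.
{H, M} contains no descendant of V and blocks every backdoor path.
Every element of {H, M} is needed (dropping H leaves P4 open; dropping M leaves P2 open), so no proper subset is valid.
Among all size-2 subsets of the eligible variables, only {H, M} blocks every backdoor path, so it is the unique smallest valid adjustment set.

{H, M}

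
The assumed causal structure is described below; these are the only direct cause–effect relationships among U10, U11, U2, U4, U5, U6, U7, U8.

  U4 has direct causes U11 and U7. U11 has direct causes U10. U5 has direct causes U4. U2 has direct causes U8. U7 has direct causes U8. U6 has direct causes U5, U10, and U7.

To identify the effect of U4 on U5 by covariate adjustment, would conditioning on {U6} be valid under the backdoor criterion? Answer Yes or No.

Backdoor paths from U4 to U5 (paths whose first edge points into U4):
  P1: U4 <- U7 -> U6 <- U5
  P2: U4 <- U11 <- U10 -> U6 <- U5
Condition 1 (no descendant of U4 in the set): FAILS — U6 is a descendant of U4.
Condition 2 (every backdoor path blocked by {U6}):
  P1: open — collider(s) U6 are conditioned on (or have a conditioned descendant) and no non-collider on the path is in the set.
  P2: open — collider(s) U6 are conditioned on (or have a conditioned descendant) and no non-collider on the path is in the set.
{U6} does not satisfy the backdoor criterion.

No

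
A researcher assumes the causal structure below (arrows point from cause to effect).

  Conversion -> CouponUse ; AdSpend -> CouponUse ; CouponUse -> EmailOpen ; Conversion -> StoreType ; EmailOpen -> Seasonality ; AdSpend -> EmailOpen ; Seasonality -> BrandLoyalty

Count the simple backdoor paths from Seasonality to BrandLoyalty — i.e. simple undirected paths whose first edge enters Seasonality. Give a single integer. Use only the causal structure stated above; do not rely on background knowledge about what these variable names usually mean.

0

A backdoor path from Seasonality to BrandLoyalty is any simple undirected path whose first edge points into Seasonality (i.e. leaves Seasonality via a parent).
Parents of Seasonality: {EmailOpen}.
No simple path from any parent of Seasonality reaches BrandLoyalty without revisiting Seasonality, so there are no backdoor paths.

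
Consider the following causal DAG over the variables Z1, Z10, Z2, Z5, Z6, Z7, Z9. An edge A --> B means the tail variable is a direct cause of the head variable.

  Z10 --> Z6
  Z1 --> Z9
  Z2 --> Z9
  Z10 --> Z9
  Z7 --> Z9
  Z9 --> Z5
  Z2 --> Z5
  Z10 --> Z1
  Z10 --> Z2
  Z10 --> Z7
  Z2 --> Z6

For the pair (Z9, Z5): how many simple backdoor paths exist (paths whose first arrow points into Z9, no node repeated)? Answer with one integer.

7

A backdoor path from Z9 to Z5 is any simple undirected path whose first edge points into Z9 (i.e. leaves Z9 via a parent).
Parents of Z9: {Z1, Z10, Z2, Z7}.
Enumerating:
  P1: Z9 <- Z10 -> Z2 -> Z5
  P2: Z9 <- Z10 -> Z6 <- Z2 -> Z5
  P3: Z9 <- Z7 <- Z10 -> Z2 -> Z5
  P4: Z9 <- Z7 <- Z10 -> Z6 <- Z2 -> Z5
  P5: Z9 <- Z2 -> Z5
  P6: Z9 <- Z1 <- Z10 -> Z2 -> Z5
  P7: Z9 <- Z1 <- Z10 -> Z6 <- Z2 -> Z5
That exhausts the simple backdoor paths. Count: 7.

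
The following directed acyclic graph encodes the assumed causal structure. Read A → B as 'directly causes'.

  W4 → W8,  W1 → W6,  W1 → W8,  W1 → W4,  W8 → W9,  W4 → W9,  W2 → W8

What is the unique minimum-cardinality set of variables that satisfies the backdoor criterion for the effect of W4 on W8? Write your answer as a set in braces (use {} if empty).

Variables eligible for adjustment (non-descendants of W4, excluding W4 and W8): {W1, W2, W6}.
Backdoor paths from W4 to W8:
  P1: W4 <- W1 -> W8
The empty set is not sufficient: P1 (W4 <- W1 -> W8) has no collider blocking it and no conditioned non-collider, so it is open.
Try {W1}:
  P1: blocked at fork node W1 ∈ conditioning set.
{W1} contains no descendant of W4 and blocks every backdoor path.
No other singleton works — e.g. {W2} leaves P1 open — so {W1} is the unique smallest valid adjustment set.

{W1}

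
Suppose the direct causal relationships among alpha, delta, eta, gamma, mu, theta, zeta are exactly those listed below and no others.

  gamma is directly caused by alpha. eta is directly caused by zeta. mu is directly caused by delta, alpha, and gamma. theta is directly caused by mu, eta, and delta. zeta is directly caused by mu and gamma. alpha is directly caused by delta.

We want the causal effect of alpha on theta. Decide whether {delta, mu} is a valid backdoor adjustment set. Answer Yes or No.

No

Backdoor paths from alpha to theta (paths whose first edge points into alpha):
  P1: alpha <- delta -> mu <- gamma -> zeta -> eta -> theta
  P2: alpha <- delta -> mu -> zeta -> eta -> theta
  P3: alpha <- delta -> mu -> theta
  P4: alpha <- delta -> theta
Condition 1 (no descendant of alpha in the set): FAILS — mu is a descendant of alpha.
Condition 2 (every backdoor path blocked by {delta, mu}):
  P1: blocked at fork node delta ∈ conditioning set.
  P2: blocked at fork node delta ∈ conditioning set.
  P3: blocked at fork node delta ∈ conditioning set.
  P4: blocked at fork node delta ∈ conditioning set.
{delta, mu} does not satisfy the backdoor criterion.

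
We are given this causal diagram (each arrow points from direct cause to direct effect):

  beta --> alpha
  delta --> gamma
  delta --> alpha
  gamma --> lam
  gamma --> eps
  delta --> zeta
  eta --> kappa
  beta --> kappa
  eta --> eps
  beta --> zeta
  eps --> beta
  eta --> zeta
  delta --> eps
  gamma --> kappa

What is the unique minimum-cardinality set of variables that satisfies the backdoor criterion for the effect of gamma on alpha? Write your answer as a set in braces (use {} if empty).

{delta}

Variables eligible for adjustment (non-descendants of gamma, excluding gamma and alpha): {delta, eta}.
Backdoor paths from gamma to alpha:
  P1: gamma <- delta -> eps <- eta -> kappa <- beta -> alpha
  P2: gamma <- delta -> eps <- eta -> zeta <- beta -> alpha
  P3: gamma <- delta -> eps -> beta -> alpha
  P4: gamma <- delta -> alpha
  P5: gamma <- delta -> zeta <- eta -> eps -> beta -> alpha
  P6: gamma <- delta -> zeta <- eta -> kappa <- beta -> alpha
  P7: gamma <- delta -> zeta <- beta -> alpha
The empty set is not sufficient: P3 (gamma <- delta -> eps -> beta -> alpha) has no collider blocking it and no conditioned non-collider, so it is open.
Try {delta}:
  P1: blocked at fork node delta ∈ conditioning set.
  P2: blocked at fork node delta ∈ conditioning set.
  P3: blocked at fork node delta ∈ conditioning set.
  P4: blocked at fork node delta ∈ conditioning set.
  P5: blocked at fork node delta ∈ conditioning set.
  P6: blocked at fork node delta ∈ conditioning set.
  P7: blocked at fork node delta ∈ conditioning set.
{delta} contains no descendant of gamma and blocks every backdoor path.
No other singleton works — e.g. {eta} leaves P3 open — so {delta} is the unique smallest valid adjustment set.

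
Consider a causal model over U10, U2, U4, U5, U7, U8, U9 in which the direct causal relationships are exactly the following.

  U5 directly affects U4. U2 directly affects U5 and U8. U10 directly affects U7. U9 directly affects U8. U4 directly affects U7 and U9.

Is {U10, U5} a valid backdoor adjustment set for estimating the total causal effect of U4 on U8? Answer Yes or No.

Backdoor paths from U4 to U8 (paths whose first edge points into U4):
  P1: U4 <- U5 <- U2 -> U8
Condition 1 (no descendant of U4 in the set): holds — descendants of U4 are {U7, U8, U9}; none are in {U10, U5}.
Condition 2 (every backdoor path blocked by {U10, U5}):
  P1: blocked at chain node U5 ∈ conditioning set.
{U10, U5} satisfies the backdoor criterion.

Yes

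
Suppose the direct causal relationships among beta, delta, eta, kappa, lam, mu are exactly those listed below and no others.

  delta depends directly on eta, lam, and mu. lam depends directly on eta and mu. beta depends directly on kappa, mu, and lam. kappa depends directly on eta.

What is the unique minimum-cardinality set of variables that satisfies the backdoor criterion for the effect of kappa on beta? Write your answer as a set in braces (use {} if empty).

{eta}

Variables eligible for adjustment (non-descendants of kappa, excluding kappa and beta): {delta, eta, lam, mu}.
Backdoor paths from kappa to beta:
  P1: kappa <- eta -> lam <- mu -> beta
  P2: kappa <- eta -> lam -> delta <- mu -> beta
  P3: kappa <- eta -> lam -> beta
  P4: kappa <- eta -> delta <- mu -> lam -> beta
  P5: kappa <- eta -> delta <- mu -> beta
  P6: kappa <- eta -> delta <- lam <- mu -> beta
  P7: kappa <- eta -> delta <- lam -> beta
The empty set is not sufficient: P3 (kappa <- eta -> lam -> beta) has no collider blocking it and no conditioned non-collider, so it is open.
Try {eta}:
  P1: blocked at fork node eta ∈ conditioning set.
  P2: blocked at fork node eta ∈ conditioning set.
  P3: blocked at fork node eta ∈ conditioning set.
  P4: blocked at fork node eta ∈ conditioning set.
  P5: blocked at fork node eta ∈ conditioning set.
  P6: blocked at fork node eta ∈ conditioning set.
  P7: blocked at fork node eta ∈ conditioning set.
{eta} contains no descendant of kappa and blocks every backdoor path.
No other singleton works — e.g. {mu} leaves P3 open — so {eta} is the unique smallest valid adjustment set.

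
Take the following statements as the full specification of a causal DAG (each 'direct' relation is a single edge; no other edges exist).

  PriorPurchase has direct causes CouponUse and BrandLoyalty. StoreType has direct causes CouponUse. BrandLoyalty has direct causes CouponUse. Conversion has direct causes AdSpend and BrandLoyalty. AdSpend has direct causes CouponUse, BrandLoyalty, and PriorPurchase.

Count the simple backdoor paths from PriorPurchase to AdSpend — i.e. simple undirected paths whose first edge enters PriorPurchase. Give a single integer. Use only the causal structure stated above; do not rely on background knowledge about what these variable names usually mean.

A backdoor path from PriorPurchase to AdSpend is any simple undirected path whose first edge points into PriorPurchase (i.e. leaves PriorPurchase via a parent).
Parents of PriorPurchase: {BrandLoyalty, CouponUse}.
Enumerating:
  P1: PriorPurchase <- CouponUse -> BrandLoyalty -> AdSpend
  P2: PriorPurchase <- CouponUse -> BrandLoyalty -> Conversion <- AdSpend
  P3: PriorPurchase <- CouponUse -> AdSpend
  P4: PriorPurchase <- BrandLoyalty <- CouponUse -> AdSpend
  P5: PriorPurchase <- BrandLoyalty -> AdSpend
  P6: PriorPurchase <- BrandLoyalty -> Conversion <- AdSpend
That exhausts the simple backdoor paths. Count: 6.

6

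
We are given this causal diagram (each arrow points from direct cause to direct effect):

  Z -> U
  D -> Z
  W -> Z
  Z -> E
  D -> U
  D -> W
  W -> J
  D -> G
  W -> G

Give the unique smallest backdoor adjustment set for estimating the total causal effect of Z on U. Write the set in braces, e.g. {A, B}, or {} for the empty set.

Variables eligible for adjustment (non-descendants of Z, excluding Z and U): {D, G, J, W}.
Backdoor paths from Z to U:
  P1: Z <- D -> U
  P2: Z <- W <- D -> U
  P3: Z <- W -> G <- D -> U
The empty set is not sufficient: P1 (Z <- D -> U) has no collider blocking it and no conditioned non-collider, so it is open.
Try {D}:
  P1: blocked at fork node D ∈ conditioning set.
  P2: blocked at fork node D ∈ conditioning set.
  P3: blocked at collider G (neither it nor any descendant is in the conditioning set).
{D} contains no descendant of Z and blocks every backdoor path.
No other singleton works — e.g. {W} leaves P1 open — so {D} is the unique smallest valid adjustment set.

{D}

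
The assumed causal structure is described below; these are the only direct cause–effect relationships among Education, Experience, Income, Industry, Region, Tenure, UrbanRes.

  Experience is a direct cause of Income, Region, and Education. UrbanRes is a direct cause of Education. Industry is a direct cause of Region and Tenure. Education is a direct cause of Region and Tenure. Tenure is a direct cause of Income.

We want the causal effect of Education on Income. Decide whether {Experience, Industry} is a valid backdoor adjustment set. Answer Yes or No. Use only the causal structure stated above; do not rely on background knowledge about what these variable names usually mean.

Backdoor paths from Education to Income (paths whose first edge points into Education):
  P1: Education <- Experience -> Region <- Industry -> Tenure -> Income
  P2: Education <- Experience -> Income
Condition 1 (no descendant of Education in the set): holds — descendants of Education are {Income, Region, Tenure}; none are in {Experience, Industry}.
Condition 2 (every backdoor path blocked by {Experience, Industry}):
  P1: blocked at fork node Experience ∈ conditioning set.
  P2: blocked at fork node Experience ∈ conditioning set.
{Experience, Industry} satisfies the backdoor criterion.

Yes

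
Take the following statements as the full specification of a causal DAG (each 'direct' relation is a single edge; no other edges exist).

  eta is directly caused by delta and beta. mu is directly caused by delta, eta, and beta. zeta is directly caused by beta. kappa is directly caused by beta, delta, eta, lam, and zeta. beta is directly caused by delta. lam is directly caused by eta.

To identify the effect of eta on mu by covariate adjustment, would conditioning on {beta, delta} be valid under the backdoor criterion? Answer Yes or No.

Backdoor paths from eta to mu (paths whose first edge points into eta):
  P1: eta <- delta -> beta -> mu
  P2: eta <- delta -> kappa <- beta -> mu
  P3: eta <- delta -> kappa <- zeta <- beta -> mu
  P4: eta <- delta -> mu
  P5: eta <- beta <- delta -> mu
  P6: eta <- beta -> zeta -> kappa <- delta -> mu
  P7: eta <- beta -> kappa <- delta -> mu
  P8: eta <- beta -> mu
Condition 1 (no descendant of eta in the set): holds — descendants of eta are {kappa, lam, mu}; none are in {beta, delta}.
Condition 2 (every backdoor path blocked by {beta, delta}):
  P1: blocked at fork node delta ∈ conditioning set.
  P2: blocked at fork node delta ∈ conditioning set.
  P3: blocked at fork node delta ∈ conditioning set.
  P4: blocked at fork node delta ∈ conditioning set.
  P5: blocked at chain node beta ∈ conditioning set.
  P6: blocked at fork node beta ∈ conditioning set.
  P7: blocked at fork node beta ∈ conditioning set.
  P8: blocked at fork node beta ∈ conditioning set.
{beta, delta} satisfies the backdoor criterion.

Yes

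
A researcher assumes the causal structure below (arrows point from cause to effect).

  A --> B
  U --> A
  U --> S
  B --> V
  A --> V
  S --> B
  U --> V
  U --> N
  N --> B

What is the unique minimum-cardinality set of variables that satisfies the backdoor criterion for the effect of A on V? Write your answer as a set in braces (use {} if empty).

Variables eligible for adjustment (non-descendants of A, excluding A and V): {N, S, U}.
Backdoor paths from A to V:
  P1: A <- U -> N -> B -> V
  P2: A <- U -> S -> B -> V
  P3: A <- U -> V
The empty set is not sufficient: P1 (A <- U -> N -> B -> V) has no collider blocking it and no conditioned non-collider, so it is open.
Try {U}:
  P1: blocked at fork node U ∈ conditioning set.
  P2: blocked at fork node U ∈ conditioning set.
  P3: blocked at fork node U ∈ conditioning set.
{U} contains no descendant of A and blocks every backdoor path.
No other singleton works — e.g. {N} leaves P2 open — so {U} is the unique smallest valid adjustment set.

{U}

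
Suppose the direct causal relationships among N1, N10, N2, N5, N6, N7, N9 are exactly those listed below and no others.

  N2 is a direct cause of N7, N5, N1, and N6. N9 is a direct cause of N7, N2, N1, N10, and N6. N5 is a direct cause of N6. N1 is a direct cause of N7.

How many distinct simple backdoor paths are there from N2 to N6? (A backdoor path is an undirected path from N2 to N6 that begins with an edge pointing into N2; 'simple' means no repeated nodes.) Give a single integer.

1

A backdoor path from N2 to N6 is any simple undirected path whose first edge points into N2 (i.e. leaves N2 via a parent).
Parents of N2: {N9}.
Enumerating:
  P1: N2 <- N9 -> N6
That exhausts the simple backdoor paths. Count: 1.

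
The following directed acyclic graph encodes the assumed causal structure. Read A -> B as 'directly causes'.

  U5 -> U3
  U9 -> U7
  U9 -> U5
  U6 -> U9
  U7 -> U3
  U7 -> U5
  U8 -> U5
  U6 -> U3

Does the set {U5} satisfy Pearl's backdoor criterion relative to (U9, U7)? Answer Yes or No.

No

Backdoor paths from U9 to U7 (paths whose first edge points into U9):
  P1: U9 <- U6 -> U3 <- U7
  P2: U9 <- U6 -> U3 <- U5 <- U7
Condition 1 (no descendant of U9 in the set): FAILS — U5 is a descendant of U9.
Condition 2 (every backdoor path blocked by {U5}):
  P1: blocked at collider U3 (neither it nor any descendant is in the conditioning set).
  P2: blocked at collider U3 (neither it nor any descendant is in the conditioning set).
{U5} does not satisfy the backdoor criterion.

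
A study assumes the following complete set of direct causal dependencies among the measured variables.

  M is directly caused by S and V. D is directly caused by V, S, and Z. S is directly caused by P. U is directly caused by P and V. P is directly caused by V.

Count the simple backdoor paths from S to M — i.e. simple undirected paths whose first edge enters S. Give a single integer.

2

A backdoor path from S to M is any simple undirected path whose first edge points into S (i.e. leaves S via a parent).
Parents of S: {P}.
Enumerating:
  P1: S <- P <- V -> M
  P2: S <- P -> U <- V -> M
That exhausts the simple backdoor paths. Count: 2.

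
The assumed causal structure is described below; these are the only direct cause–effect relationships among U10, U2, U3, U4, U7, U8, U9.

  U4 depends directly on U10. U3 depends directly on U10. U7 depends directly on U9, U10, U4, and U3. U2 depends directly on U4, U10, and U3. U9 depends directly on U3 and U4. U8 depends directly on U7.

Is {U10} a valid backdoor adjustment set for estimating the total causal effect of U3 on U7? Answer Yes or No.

Backdoor paths from U3 to U7 (paths whose first edge points into U3):
  P1: U3 <- U10 -> U4 -> U9 -> U7
  P2: U3 <- U10 -> U4 -> U7
  P3: U3 <- U10 -> U7
  P4: U3 <- U10 -> U2 <- U4 -> U9 -> U7
  P5: U3 <- U10 -> U2 <- U4 -> U7
Condition 1 (no descendant of U3 in the set): holds — descendants of U3 are {U2, U7, U8, U9}; none are in {U10}.
Condition 2 (every backdoor path blocked by {U10}):
  P1: blocked at fork node U10 ∈ conditioning set.
  P2: blocked at fork node U10 ∈ conditioning set.
  P3: blocked at fork node U10 ∈ conditioning set.
  P4: blocked at fork node U10 ∈ conditioning set.
  P5: blocked at fork node U10 ∈ conditioning set.
{U10} satisfies the backdoor criterion.

Yes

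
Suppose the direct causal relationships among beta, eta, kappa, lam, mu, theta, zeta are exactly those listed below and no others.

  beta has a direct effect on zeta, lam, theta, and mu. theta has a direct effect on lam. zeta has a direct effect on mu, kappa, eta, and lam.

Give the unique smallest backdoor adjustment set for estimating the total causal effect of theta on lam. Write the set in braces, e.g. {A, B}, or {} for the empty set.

{beta}

Variables eligible for adjustment (non-descendants of theta, excluding theta and lam): {beta, eta, kappa, mu, zeta}.
Backdoor paths from theta to lam:
  P1: theta <- beta -> zeta -> lam
  P2: theta <- beta -> mu <- zeta -> lam
  P3: theta <- beta -> lam
The empty set is not sufficient: P1 (theta <- beta -> zeta -> lam) has no collider blocking it and no conditioned non-collider, so it is open.
Try {beta}:
  P1: blocked at fork node beta ∈ conditioning set.
  P2: blocked at fork node beta ∈ conditioning set.
  P3: blocked at fork node beta ∈ conditioning set.
{beta} contains no descendant of theta and blocks every backdoor path.
No other singleton works — e.g. {zeta} leaves P3 open — so {beta} is the unique smallest valid adjustment set.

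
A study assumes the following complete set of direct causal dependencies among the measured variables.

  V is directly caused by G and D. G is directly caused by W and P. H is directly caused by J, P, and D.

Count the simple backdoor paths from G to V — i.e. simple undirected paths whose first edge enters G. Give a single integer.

1

A backdoor path from G to V is any simple undirected path whose first edge points into G (i.e. leaves G via a parent).
Parents of G: {P, W}.
Enumerating:
  P1: G <- P -> H <- D -> V
That exhausts the simple backdoor paths. Count: 1.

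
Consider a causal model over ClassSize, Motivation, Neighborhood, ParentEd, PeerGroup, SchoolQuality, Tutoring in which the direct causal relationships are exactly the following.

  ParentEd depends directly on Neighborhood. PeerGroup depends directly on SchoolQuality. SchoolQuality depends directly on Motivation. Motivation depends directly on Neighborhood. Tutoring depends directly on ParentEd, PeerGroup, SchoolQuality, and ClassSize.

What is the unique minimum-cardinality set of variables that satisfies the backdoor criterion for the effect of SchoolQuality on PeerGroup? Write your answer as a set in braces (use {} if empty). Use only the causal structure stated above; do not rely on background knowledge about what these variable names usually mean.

Variables eligible for adjustment (non-descendants of SchoolQuality, excluding SchoolQuality and PeerGroup): {ClassSize, Motivation, Neighborhood, ParentEd}.
Backdoor paths from SchoolQuality to PeerGroup:
  P1: SchoolQuality <- Motivation <- Neighborhood -> ParentEd -> Tutoring <- PeerGroup
Each backdoor path contains an unconditioned collider, so every path is already blocked with the empty conditioning set:
  P1: blocked at collider Tutoring (neither it nor any descendant is in the conditioning set).
The empty set is therefore the unique smallest valid set.

{}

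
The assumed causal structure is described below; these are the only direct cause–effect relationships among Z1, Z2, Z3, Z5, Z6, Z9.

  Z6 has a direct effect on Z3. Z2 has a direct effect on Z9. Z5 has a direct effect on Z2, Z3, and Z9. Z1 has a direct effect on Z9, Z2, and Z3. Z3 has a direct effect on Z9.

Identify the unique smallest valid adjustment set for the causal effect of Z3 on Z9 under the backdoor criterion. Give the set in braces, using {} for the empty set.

{Z1, Z5}

Variables eligible for adjustment (non-descendants of Z3, excluding Z3 and Z9): {Z1, Z2, Z5, Z6}.
Backdoor paths from Z3 to Z9:
  P1: Z3 <- Z5 -> Z2 <- Z1 -> Z9
  P2: Z3 <- Z5 -> Z2 -> Z9
  P3: Z3 <- Z5 -> Z9
  P4: Z3 <- Z1 -> Z2 <- Z5 -> Z9
  P5: Z3 <- Z1 -> Z2 -> Z9
  P6: Z3 <- Z1 -> Z9
The empty set is not sufficient: P2 (Z3 <- Z5 -> Z2 -> Z9) has no collider blocking it and no conditioned non-collider, so it is open.
Try {Z1, Z5}:
  P1: blocked at fork node Z5 ∈ conditioning set.
  P2: blocked at fork node Z5 ∈ conditioning set.
  P3: blocked at fork node Z5 ∈ conditioning set.
  P4: blocked at fork node Z1 ∈ conditioning set.
  P5: blocked at fork node Z1 ∈ conditioning set.
  P6: blocked at fork node Z1 ∈ conditioning set.
{Z1, Z5} contains no descendant of Z3 and blocks every backdoor path.
Every element of {Z1, Z5} is needed (dropping Z1 leaves P5 open; dropping Z5 leaves P2 open), so no proper subset is valid.
Among all size-2 subsets of the eligible variables, only {Z1, Z5} blocks every backdoor path, so it is the unique smallest valid adjustment set.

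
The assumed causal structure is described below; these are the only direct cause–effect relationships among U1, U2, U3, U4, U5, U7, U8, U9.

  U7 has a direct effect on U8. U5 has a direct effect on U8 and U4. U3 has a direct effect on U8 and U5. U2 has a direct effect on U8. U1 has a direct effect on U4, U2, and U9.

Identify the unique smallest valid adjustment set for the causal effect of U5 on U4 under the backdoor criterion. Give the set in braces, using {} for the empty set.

Variables eligible for adjustment (non-descendants of U5, excluding U5 and U4): {U1, U2, U3, U7, U9}.
Backdoor paths from U5 to U4:
  P1: U5 <- U3 -> U8 <- U2 <- U1 -> U4
Each backdoor path contains an unconditioned collider, so every path is already blocked with the empty conditioning set:
  P1: blocked at collider U8 (neither it nor any descendant is in the conditioning set).
The empty set is therefore the unique smallest valid set.

{}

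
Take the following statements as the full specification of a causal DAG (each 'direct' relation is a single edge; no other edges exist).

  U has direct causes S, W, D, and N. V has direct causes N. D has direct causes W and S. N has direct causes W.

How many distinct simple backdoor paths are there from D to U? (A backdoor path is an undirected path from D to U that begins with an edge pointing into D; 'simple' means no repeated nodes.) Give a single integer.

3

A backdoor path from D to U is any simple undirected path whose first edge points into D (i.e. leaves D via a parent).
Parents of D: {S, W}.
Enumerating:
  P1: D <- W -> N -> U
  P2: D <- W -> U
  P3: D <- S -> U
That exhausts the simple backdoor paths. Count: 3.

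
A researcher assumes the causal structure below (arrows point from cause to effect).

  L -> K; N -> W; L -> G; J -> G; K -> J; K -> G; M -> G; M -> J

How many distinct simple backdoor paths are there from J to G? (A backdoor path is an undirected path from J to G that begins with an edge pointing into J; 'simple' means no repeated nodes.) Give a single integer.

A backdoor path from J to G is any simple undirected path whose first edge points into J (i.e. leaves J via a parent).
Parents of J: {K, M}.
Enumerating:
  P1: J <- M -> G
  P2: J <- K <- L -> G
  P3: J <- K -> G
That exhausts the simple backdoor paths. Count: 3.

3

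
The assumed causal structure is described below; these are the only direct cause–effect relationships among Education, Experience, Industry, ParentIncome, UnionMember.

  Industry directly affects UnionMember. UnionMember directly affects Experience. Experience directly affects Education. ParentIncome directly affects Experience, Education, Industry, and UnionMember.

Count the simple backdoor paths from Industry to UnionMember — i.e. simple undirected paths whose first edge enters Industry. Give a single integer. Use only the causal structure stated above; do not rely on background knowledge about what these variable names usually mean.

3

A backdoor path from Industry to UnionMember is any simple undirected path whose first edge points into Industry (i.e. leaves Industry via a parent).
Parents of Industry: {ParentIncome}.
Enumerating:
  P1: Industry <- ParentIncome -> UnionMember
  P2: Industry <- ParentIncome -> Experience <- UnionMember
  P3: Industry <- ParentIncome -> Education <- Experience <- UnionMember
That exhausts the simple backdoor paths. Count: 3.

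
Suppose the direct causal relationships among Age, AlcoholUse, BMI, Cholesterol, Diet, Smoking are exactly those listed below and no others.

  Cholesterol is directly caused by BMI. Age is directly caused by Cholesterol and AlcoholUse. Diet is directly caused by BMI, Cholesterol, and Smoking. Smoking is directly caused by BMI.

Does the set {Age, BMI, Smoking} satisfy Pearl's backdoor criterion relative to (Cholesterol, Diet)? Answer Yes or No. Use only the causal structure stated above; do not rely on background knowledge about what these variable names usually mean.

No

Backdoor paths from Cholesterol to Diet (paths whose first edge points into Cholesterol):
  P1: Cholesterol <- BMI -> Smoking -> Diet
  P2: Cholesterol <- BMI -> Diet
Condition 1 (no descendant of Cholesterol in the set): FAILS — Age is a descendant of Cholesterol.
Condition 2 (every backdoor path blocked by {Age, BMI, Smoking}):
  P1: blocked at fork node BMI ∈ conditioning set.
  P2: blocked at fork node BMI ∈ conditioning set.
{Age, BMI, Smoking} does not satisfy the backdoor criterion.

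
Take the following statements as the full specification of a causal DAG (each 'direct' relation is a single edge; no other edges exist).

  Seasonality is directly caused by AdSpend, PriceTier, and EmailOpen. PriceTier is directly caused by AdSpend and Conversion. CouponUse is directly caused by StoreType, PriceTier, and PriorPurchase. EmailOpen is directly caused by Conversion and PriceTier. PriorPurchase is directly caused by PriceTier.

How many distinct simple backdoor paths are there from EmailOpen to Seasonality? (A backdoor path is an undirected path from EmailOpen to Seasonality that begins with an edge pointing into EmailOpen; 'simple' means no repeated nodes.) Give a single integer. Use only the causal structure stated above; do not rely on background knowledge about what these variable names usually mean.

4

A backdoor path from EmailOpen to Seasonality is any simple undirected path whose first edge points into EmailOpen (i.e. leaves EmailOpen via a parent).
Parents of EmailOpen: {Conversion, PriceTier}.
Enumerating:
  P1: EmailOpen <- Conversion -> PriceTier <- AdSpend -> Seasonality
  P2: EmailOpen <- Conversion -> PriceTier -> Seasonality
  P3: EmailOpen <- PriceTier <- AdSpend -> Seasonality
  P4: EmailOpen <- PriceTier -> Seasonality
That exhausts the simple backdoor paths. Count: 4.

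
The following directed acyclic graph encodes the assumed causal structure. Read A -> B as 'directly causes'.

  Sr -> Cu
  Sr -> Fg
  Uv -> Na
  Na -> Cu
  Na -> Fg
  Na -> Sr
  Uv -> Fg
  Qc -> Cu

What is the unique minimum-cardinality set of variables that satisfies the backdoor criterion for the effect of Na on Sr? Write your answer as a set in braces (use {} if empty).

{}

Variables eligible for adjustment (non-descendants of Na, excluding Na and Sr): {Qc, Uv}.
Backdoor paths from Na to Sr:
  P1: Na <- Uv -> Fg <- Sr
Each backdoor path contains an unconditioned collider, so every path is already blocked with the empty conditioning set:
  P1: blocked at collider Fg (neither it nor any descendant is in the conditioning set).
The empty set is therefore the unique smallest valid set.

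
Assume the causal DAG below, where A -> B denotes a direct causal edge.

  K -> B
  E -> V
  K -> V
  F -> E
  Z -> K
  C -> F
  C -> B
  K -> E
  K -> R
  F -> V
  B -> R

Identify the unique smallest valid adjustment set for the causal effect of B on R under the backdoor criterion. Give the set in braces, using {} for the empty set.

Variables eligible for adjustment (non-descendants of B, excluding B and R): {C, E, F, K, V, Z}.
Backdoor paths from B to R:
  P1: B <- K -> R
  P2: B <- C -> F -> E <- K -> R
  P3: B <- C -> F -> E -> V <- K -> R
  P4: B <- C -> F -> V <- K -> R
  P5: B <- C -> F -> V <- E <- K -> R
The empty set is not sufficient: P1 (B <- K -> R) has no collider blocking it and no conditioned non-collider, so it is open.
Try {K}:
  P1: blocked at fork node K ∈ conditioning set.
  P2: blocked at collider E (neither it nor any descendant is in the conditioning set).
  P3: blocked at collider V (neither it nor any descendant is in the conditioning set).
  P4: blocked at collider V (neither it nor any descendant is in the conditioning set).
  P5: blocked at collider V (neither it nor any descendant is in the conditioning set).
{K} contains no descendant of B and blocks every backdoor path.
No other singleton works — e.g. {Z} leaves P1 open — so {K} is the unique smallest valid adjustment set.

{K}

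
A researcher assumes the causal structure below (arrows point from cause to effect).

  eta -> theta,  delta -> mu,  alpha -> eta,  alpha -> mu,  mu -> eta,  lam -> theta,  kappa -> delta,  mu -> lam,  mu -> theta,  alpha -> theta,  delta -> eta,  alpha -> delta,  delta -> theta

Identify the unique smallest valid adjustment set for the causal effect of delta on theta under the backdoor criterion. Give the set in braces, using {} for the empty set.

{alpha}

Variables eligible for adjustment (non-descendants of delta, excluding delta and theta): {alpha, kappa}.
Backdoor paths from delta to theta:
  P1: delta <- alpha -> mu -> lam -> theta
  P2: delta <- alpha -> mu -> eta -> theta
  P3: delta <- alpha -> mu -> theta
  P4: delta <- alpha -> eta <- mu -> lam -> theta
  P5: delta <- alpha -> eta <- mu -> theta
  P6: delta <- alpha -> eta -> theta
  P7: delta <- alpha -> theta
The empty set is not sufficient: P1 (delta <- alpha -> mu -> lam -> theta) has no collider blocking it and no conditioned non-collider, so it is open.
Try {alpha}:
  P1: blocked at fork node alpha ∈ conditioning set.
  P2: blocked at fork node alpha ∈ conditioning set.
  P3: blocked at fork node alpha ∈ conditioning set.
  P4: blocked at fork node alpha ∈ conditioning set.
  P5: blocked at fork node alpha ∈ conditioning set.
  P6: blocked at fork node alpha ∈ conditioning set.
  P7: blocked at fork node alpha ∈ conditioning set.
{alpha} contains no descendant of delta and blocks every backdoor path.
No other singleton works — e.g. {kappa} leaves P1 open — so {alpha} is the unique smallest valid adjustment set.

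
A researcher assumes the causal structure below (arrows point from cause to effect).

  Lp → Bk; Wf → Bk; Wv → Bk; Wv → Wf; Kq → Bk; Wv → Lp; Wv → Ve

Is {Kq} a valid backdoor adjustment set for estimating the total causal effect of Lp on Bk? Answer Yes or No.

Backdoor paths from Lp to Bk (paths whose first edge points into Lp):
  P1: Lp <- Wv -> Wf -> Bk
  P2: Lp <- Wv -> Bk
Condition 1 (no descendant of Lp in the set): holds — descendants of Lp are {Bk}; none are in {Kq}.
Condition 2 (every backdoor path blocked by {Kq}):
  P1: open — no interior node is in the conditioning set.
  P2: open — no interior node is in the conditioning set.
{Kq} does not satisfy the backdoor criterion.

No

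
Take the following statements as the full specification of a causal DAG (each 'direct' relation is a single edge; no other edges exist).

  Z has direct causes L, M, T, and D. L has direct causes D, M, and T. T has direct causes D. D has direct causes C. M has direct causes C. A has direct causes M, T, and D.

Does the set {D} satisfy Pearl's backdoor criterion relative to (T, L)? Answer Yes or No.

Yes

Backdoor paths from T to L (paths whose first edge points into T):
  P1: T <- D <- C -> M -> L
  P2: T <- D <- C -> M -> Z <- L
  P3: T <- D -> L
  P4: T <- D -> A <- M -> L
  P5: T <- D -> A <- M -> Z <- L
  P6: T <- D -> Z <- M -> L
  P7: T <- D -> Z <- L
Condition 1 (no descendant of T in the set): holds — descendants of T are {A, L, Z}; none are in {D}.
Condition 2 (every backdoor path blocked by {D}):
  P1: blocked at chain node D ∈ conditioning set.
  P2: blocked at chain node D ∈ conditioning set.
  P3: blocked at fork node D ∈ conditioning set.
  P4: blocked at fork node D ∈ conditioning set.
  P5: blocked at fork node D ∈ conditioning set.
  P6: blocked at fork node D ∈ conditioning set.
  P7: blocked at fork node D ∈ conditioning set.
{D} satisfies the backdoor criterion.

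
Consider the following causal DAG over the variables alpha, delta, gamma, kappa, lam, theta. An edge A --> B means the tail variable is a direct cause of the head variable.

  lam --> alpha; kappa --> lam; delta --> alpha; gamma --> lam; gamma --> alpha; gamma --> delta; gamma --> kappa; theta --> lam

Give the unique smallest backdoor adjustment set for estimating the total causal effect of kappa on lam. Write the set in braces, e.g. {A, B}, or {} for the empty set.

Variables eligible for adjustment (non-descendants of kappa, excluding kappa and lam): {delta, gamma, theta}.
Backdoor paths from kappa to lam:
  P1: kappa <- gamma -> delta -> alpha <- lam
  P2: kappa <- gamma -> lam
  P3: kappa <- gamma -> alpha <- lam
The empty set is not sufficient: P2 (kappa <- gamma -> lam) has no collider blocking it and no conditioned non-collider, so it is open.
Try {gamma}:
  P1: blocked at fork node gamma ∈ conditioning set.
  P2: blocked at fork node gamma ∈ conditioning set.
  P3: blocked at fork node gamma ∈ conditioning set.
{gamma} contains no descendant of kappa and blocks every backdoor path.
No other singleton works — e.g. {delta} leaves P2 open — so {gamma} is the unique smallest valid adjustment set.

{gamma}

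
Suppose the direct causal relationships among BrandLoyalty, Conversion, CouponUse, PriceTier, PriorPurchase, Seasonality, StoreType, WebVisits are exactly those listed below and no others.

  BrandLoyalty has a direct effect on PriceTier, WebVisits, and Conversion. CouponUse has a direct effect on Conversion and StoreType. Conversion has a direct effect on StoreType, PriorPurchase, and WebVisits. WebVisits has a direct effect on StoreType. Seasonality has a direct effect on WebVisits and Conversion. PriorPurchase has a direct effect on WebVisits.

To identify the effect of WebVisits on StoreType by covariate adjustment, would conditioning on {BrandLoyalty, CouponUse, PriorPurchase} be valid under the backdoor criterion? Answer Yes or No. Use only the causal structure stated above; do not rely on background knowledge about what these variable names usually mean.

No

Backdoor paths from WebVisits to StoreType (paths whose first edge points into WebVisits):
  P1: WebVisits <- BrandLoyalty -> Conversion <- CouponUse -> StoreType
  P2: WebVisits <- BrandLoyalty -> Conversion -> StoreType
  P3: WebVisits <- Seasonality -> Conversion <- CouponUse -> StoreType
  P4: WebVisits <- Seasonality -> Conversion -> StoreType
  P5: WebVisits <- Conversion <- CouponUse -> StoreType
  P6: WebVisits <- Conversion -> StoreType
  P7: WebVisits <- PriorPurchase <- Conversion <- CouponUse -> StoreType
  P8: WebVisits <- PriorPurchase <- Conversion -> StoreType
Condition 1 (no descendant of WebVisits in the set): holds — descendants of WebVisits are {StoreType}; none are in {BrandLoyalty, CouponUse, PriorPurchase}.
Condition 2 (every backdoor path blocked by {BrandLoyalty, CouponUse, PriorPurchase}):
  P1: blocked at fork node BrandLoyalty ∈ conditioning set.
  P2: blocked at fork node BrandLoyalty ∈ conditioning set.
  P3: blocked at fork node CouponUse ∈ conditioning set.
  P4: open — no interior node is in the conditioning set.
  P5: blocked at fork node CouponUse ∈ conditioning set.
  P6: open — no interior node is in the conditioning set.
  P7: blocked at chain node PriorPurchase ∈ conditioning set.
  P8: blocked at chain node PriorPurchase ∈ conditioning set.
{BrandLoyalty, CouponUse, PriorPurchase} does not satisfy the backdoor criterion.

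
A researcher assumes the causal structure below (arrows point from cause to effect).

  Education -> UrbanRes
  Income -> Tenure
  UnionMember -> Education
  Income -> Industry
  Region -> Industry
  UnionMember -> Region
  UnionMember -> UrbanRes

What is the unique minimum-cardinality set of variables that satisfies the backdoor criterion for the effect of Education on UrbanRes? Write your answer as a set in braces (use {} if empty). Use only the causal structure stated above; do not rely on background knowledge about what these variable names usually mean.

Variables eligible for adjustment (non-descendants of Education, excluding Education and UrbanRes): {Income, Industry, Region, Tenure, UnionMember}.
Backdoor paths from Education to UrbanRes:
  P1: Education <- UnionMember -> UrbanRes
The empty set is not sufficient: P1 (Education <- UnionMember -> UrbanRes) has no collider blocking it and no conditioned non-collider, so it is open.
Try {UnionMember}:
  P1: blocked at fork node UnionMember ∈ conditioning set.
{UnionMember} contains no descendant of Education and blocks every backdoor path.
No other singleton works — e.g. {Income} leaves P1 open — so {UnionMember} is the unique smallest valid adjustment set.

{UnionMember}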